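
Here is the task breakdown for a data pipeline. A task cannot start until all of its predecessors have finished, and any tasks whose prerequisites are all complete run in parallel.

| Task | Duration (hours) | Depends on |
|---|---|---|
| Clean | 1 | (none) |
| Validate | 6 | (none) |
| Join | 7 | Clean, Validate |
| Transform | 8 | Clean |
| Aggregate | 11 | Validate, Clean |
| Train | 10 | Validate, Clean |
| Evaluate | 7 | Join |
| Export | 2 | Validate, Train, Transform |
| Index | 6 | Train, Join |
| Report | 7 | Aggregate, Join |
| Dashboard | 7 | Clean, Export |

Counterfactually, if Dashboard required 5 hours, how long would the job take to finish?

24

Critical path before the change: Validate→Train→Export→Dashboard = 6+10+2+7 = 25 giving 25 hours.
Dashboard is on the critical path; changing it to 5 makes that path 23 hours.
Now Validate→Aggregate→Report = 6+11+7 = 24 is longest, so the finish becomes 24 hours.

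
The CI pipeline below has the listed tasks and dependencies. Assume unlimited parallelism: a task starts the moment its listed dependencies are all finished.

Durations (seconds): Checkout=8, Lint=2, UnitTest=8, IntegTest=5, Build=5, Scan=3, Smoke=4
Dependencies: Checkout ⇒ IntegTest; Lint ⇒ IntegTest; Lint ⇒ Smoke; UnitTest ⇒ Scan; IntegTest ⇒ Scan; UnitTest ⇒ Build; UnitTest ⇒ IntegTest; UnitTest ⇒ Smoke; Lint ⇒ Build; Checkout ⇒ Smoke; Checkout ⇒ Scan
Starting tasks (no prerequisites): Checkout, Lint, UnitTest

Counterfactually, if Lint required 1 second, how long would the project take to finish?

Critical path before the change: Checkout→IntegTest→Scan = 8+5+3 = 16 giving 16 seconds.
Lint is off the critical path — its longest chain is 10 seconds, giving 6 of slack.
No other chain overtakes it, so the finish is 16 seconds.

16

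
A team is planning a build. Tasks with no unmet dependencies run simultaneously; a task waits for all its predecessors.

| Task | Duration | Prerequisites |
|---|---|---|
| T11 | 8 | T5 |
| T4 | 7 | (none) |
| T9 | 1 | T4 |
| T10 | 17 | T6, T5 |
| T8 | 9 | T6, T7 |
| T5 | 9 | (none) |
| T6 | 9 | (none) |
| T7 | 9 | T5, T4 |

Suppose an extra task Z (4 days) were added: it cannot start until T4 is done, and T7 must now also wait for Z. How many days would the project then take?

29

Originally the project takes 27 days.
With Z inserted, T7 now waits for max(T5, T4, Z).
New critical path: T4→Z→T7→T8 = 7+4+9+9 = 29 ⇒ 29 days.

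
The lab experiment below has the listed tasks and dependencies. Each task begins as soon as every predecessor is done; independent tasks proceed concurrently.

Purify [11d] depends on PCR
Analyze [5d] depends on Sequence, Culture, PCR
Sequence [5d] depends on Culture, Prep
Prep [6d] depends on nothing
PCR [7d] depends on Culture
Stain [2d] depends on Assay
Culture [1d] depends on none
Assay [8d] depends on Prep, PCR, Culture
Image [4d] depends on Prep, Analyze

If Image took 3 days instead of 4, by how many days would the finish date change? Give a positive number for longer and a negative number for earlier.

-1

Baseline: Prep→Sequence→Analyze→Image = 6+5+5+4 = 20 → 20 days.
Image is on the critical path; changing it to 3 makes that path 19 days.
That remains the longest chain; total 19 days.
Change in finish: 19 − 20 = -1 days.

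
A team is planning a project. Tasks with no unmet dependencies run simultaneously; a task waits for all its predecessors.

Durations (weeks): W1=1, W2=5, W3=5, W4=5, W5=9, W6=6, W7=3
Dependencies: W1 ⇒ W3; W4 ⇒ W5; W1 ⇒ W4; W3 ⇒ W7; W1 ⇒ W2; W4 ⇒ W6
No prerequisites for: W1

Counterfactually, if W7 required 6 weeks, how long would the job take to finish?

15

Baseline: W1→W4→W5 = 1+5+9 = 15 → 15 weeks.
W7 is off the critical path — its longest chain is 9 weeks, giving 6 of slack.
No other chain overtakes it, so the finish is 15 weeks.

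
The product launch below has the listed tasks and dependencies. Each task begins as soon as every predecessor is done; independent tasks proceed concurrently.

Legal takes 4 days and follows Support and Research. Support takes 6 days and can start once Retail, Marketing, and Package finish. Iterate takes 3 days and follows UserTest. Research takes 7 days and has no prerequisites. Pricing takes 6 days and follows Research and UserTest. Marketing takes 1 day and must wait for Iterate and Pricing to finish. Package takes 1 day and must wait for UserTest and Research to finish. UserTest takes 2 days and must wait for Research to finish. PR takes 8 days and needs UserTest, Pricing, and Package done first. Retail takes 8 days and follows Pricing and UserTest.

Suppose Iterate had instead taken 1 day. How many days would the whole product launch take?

Baseline: Research→UserTest→Pricing→Retail→Support→Legal = 7+2+6+8+6+4 = 33 → 33 days.
The longest path through Iterate is only 23 days, so Iterate has float 10.
The critical path is still Research→UserTest→Pricing→Retail→Support→Legal; finish is now 33 days.

33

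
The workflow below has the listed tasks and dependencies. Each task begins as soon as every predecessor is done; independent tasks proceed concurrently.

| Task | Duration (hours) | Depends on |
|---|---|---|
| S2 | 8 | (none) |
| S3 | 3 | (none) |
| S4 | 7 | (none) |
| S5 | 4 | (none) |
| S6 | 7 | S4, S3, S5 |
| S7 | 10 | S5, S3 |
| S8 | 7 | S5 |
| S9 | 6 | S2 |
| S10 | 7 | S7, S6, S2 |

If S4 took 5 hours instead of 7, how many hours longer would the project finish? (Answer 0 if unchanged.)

0

Baseline: S4→S6→S10 = 7+7+7 = 21 → 21 hours.
S4 lies on that path, so at 5 hours the path becomes 19 hours.
The binding chain switches to S5→S7→S10 = 4+10+7 = 21; finish 21 hours.
Change in finish: 21 − 21 = +0 hours.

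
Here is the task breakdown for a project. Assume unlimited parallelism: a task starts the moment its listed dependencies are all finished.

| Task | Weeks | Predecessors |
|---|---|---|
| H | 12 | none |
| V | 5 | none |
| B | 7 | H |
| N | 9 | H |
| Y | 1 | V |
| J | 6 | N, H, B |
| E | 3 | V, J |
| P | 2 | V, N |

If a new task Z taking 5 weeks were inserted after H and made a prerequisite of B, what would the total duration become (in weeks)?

Originally the job takes 30 weeks.
With Z inserted, B now waits for max(H, Z).
New critical path: H→Z→B→J→E = 12+5+7+6+3 = 33 ⇒ 33 weeks.

33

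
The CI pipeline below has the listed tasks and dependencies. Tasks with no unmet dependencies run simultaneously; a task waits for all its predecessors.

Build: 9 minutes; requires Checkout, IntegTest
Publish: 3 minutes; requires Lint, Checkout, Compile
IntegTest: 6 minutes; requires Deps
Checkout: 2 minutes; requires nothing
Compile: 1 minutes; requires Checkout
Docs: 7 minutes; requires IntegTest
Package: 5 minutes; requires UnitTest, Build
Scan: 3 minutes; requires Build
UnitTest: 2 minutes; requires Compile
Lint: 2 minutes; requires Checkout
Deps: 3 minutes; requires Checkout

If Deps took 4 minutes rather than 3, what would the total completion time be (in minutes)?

26

Baseline: Checkout→Deps→IntegTest→Build→Package = 2+3+6+9+5 = 25 → 25 minutes.
Deps lies on that path, so at 4 minutes the path becomes 26 minutes.
The critical path is still Checkout→Deps→IntegTest→Build→Package; finish is now 26 minutes.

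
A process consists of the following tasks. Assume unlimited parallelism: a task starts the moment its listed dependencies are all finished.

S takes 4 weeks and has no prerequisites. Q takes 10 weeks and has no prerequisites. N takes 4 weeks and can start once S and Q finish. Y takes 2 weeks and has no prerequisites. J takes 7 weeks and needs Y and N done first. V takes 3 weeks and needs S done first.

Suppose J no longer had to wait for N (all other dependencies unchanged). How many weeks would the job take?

Original critical path: Q→N→J = 10+4+7 = 21 ⇒ 21 weeks.
Without N→J, J's earliest start moves from 14 to 2.
The longest chain is now Q→N = 10+4 = 14, so the job takes 14 weeks.

14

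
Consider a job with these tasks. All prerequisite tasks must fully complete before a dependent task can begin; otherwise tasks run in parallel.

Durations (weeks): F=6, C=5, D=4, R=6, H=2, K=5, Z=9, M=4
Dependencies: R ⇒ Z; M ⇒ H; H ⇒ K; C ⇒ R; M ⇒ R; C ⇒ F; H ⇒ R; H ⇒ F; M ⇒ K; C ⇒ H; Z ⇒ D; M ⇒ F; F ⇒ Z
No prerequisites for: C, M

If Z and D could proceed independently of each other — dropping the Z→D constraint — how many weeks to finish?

Original critical path: C→H→R→Z→D = 5+2+6+9+4 = 26 ⇒ 26 weeks.
Without Z→D, D's earliest start moves from 22 to 0.
New critical path: C→H→R→Z = 5+2+6+9 = 22 ⇒ 22 weeks.

22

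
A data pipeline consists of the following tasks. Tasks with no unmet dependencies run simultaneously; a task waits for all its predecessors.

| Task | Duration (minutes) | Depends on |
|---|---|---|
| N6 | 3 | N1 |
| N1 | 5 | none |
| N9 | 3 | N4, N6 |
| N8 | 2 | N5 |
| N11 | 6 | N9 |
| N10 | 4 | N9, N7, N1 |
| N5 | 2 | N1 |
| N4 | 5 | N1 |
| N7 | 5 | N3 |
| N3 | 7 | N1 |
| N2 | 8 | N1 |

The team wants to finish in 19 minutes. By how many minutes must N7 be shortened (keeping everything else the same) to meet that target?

Current finish: 21 minutes; target: 19.
N7 is on every critical path, so each minute cut from N7 cuts the finish by one (this holds down to a finish of 19).
Need 21 − 19 = 2 minutes off N7 → N7 becomes 3 minutes, finish becomes 19.

2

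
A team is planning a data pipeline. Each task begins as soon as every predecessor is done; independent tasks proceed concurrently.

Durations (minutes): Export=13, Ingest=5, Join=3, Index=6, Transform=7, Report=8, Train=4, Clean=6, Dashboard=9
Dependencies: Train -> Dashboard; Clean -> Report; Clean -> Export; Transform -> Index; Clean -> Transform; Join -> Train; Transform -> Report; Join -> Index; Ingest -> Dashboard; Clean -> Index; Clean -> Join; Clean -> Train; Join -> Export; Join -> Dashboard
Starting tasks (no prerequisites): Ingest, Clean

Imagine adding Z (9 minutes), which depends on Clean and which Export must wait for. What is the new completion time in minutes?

Originally the schedule takes 22 minutes.
With Z inserted, Export now waits for max(Join, Clean, Z).
New critical path: Clean→Z→Export = 6+9+13 = 28 ⇒ 28 minutes.

28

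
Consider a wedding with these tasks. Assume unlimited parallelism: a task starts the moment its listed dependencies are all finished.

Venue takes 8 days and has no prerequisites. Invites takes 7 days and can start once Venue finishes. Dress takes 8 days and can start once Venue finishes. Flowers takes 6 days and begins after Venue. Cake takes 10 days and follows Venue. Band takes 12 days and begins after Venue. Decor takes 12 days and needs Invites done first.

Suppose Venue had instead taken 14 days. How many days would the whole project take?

33

The binding path is Venue→Invites→Decor = 8+7+12 = 27; finish at 27 days.
Since Venue is critical, the +6 change carries straight to that chain (now 33 days).
The critical path is still Venue→Invites→Decor; finish is now 33 days.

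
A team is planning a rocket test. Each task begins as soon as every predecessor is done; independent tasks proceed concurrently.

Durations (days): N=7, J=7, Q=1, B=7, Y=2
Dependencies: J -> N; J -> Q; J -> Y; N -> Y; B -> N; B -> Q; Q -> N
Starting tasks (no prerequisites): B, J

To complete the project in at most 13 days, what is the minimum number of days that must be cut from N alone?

4

Current finish: 17 days; target: 13.
N is on every critical path, so each day cut from N cuts the finish by one (this holds down to a finish of 11).
Need 17 − 13 = 4 days off N → N becomes 3 days, finish becomes 13.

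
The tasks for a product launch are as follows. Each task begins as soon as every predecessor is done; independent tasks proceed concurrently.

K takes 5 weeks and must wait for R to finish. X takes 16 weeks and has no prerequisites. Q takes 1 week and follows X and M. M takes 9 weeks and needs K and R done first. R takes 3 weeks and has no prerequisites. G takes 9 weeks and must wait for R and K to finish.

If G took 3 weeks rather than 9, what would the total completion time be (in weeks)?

Baseline: R→K→M→Q = 3+5+9+1 = 18 → 18 weeks.
G is off the critical path — its longest chain is 17 weeks, giving 1 of slack.
That remains the longest chain; total 18 weeks.

18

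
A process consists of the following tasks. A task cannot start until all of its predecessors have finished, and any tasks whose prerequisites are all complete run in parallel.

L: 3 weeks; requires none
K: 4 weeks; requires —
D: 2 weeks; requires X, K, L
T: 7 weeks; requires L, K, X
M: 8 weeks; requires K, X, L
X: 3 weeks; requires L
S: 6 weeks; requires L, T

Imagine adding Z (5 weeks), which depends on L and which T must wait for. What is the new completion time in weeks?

Originally the project takes 19 weeks.
With Z inserted, T now waits for max(L, K, X, Z).
New critical path: L→Z→T→S = 3+5+7+6 = 21 ⇒ 21 weeks.

21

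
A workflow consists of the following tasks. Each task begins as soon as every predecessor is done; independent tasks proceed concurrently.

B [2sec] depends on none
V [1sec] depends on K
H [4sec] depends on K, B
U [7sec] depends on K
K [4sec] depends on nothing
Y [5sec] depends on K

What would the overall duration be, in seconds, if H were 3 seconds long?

The binding path is K→U = 4+7 = 11; finish at 11 seconds.
The longest path through H is only 8 seconds, so H has float 3.
No other chain overtakes it, so the finish is 11 seconds.

11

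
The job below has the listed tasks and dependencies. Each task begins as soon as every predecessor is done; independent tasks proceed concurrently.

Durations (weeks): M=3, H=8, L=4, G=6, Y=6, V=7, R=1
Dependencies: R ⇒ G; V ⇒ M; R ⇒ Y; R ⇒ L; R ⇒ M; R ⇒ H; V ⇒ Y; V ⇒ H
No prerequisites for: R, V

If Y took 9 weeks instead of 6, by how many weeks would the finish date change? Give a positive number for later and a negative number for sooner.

The binding path is V→H = 7+8 = 15; finish at 15 weeks.
The longest path through Y is only 13 weeks, so Y has float 2.
New critical path: V→Y = 7+9 = 16 ⇒ 16 weeks.
Change in finish: 16 − 15 = +1 weeks.

1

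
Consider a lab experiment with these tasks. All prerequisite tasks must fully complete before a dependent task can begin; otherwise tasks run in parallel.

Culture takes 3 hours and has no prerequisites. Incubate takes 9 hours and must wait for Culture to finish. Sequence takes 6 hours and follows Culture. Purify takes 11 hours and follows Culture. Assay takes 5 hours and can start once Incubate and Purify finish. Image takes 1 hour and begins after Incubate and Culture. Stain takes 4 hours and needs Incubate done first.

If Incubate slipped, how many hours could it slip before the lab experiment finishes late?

The longest chain is Culture→Purify→Assay = 3+11+5 = 19; overall finish 19 hours.
Incubate finishes as early as 12 and must finish by 14.
Float = 19 − 17 = 2.

2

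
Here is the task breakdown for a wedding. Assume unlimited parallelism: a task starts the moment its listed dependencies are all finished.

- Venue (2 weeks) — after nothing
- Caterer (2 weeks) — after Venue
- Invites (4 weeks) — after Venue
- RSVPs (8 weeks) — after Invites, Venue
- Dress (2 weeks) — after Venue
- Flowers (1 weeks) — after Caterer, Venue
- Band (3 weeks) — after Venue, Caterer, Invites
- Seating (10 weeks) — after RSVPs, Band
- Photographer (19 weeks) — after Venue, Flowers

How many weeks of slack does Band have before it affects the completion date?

5

The longest chain is Venue→Caterer→Flowers→Photographer = 2+2+1+19 = 24; overall finish 24 weeks.
Band finishes as early as 9 and must finish by 14.
Float = 24 − 19 = 5.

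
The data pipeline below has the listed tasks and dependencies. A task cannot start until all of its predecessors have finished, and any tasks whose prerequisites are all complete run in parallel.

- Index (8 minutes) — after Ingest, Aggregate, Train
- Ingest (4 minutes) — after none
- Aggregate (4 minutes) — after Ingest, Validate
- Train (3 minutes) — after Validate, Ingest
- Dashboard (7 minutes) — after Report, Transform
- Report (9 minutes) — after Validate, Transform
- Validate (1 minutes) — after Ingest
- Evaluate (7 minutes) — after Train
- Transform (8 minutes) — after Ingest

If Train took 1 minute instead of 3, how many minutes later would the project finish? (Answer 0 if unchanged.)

0

As given, the longest chain is Ingest→Transform→Report→Dashboard = 4+8+9+7 = 28, so the finish is 28 minutes.
Train has 12 minutes of float (longest path through it is 16).
That remains the longest chain; total 28 minutes.
Change in finish: 28 − 28 = +0 minutes.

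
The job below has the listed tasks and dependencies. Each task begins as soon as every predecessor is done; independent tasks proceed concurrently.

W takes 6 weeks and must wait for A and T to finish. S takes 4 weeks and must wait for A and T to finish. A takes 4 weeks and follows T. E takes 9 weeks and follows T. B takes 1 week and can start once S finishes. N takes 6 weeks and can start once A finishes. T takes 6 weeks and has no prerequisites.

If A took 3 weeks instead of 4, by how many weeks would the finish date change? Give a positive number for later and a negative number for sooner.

-1

Baseline: T→A→N = 6+4+6 = 16 → 16 weeks.
A lies on that path, so at 3 weeks the path becomes 15 weeks.
That remains the longest chain; total 15 weeks.
Change in finish: 15 − 16 = -1 weeks.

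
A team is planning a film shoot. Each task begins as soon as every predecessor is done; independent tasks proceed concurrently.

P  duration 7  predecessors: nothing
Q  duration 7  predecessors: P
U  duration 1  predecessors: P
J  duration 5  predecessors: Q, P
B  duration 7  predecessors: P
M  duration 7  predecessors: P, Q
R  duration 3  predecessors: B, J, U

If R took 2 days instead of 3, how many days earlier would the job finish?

1

Actual critical path: P→Q→J→R = 7+7+5+3 = 22 ⇒ 22 days.
R lies on that path, so at 2 days the path becomes 21 days.
No other chain overtakes it, so the finish is 21 days.
Change in finish: 21 − 22 = -1 days.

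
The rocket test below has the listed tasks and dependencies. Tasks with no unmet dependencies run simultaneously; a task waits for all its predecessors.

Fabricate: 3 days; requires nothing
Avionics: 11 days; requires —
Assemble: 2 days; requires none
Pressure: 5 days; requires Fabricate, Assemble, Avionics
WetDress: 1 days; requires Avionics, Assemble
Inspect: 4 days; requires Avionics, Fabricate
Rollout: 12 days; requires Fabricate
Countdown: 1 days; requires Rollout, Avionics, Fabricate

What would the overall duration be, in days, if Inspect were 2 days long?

16

Baseline: Fabricate→Rollout→Countdown = 3+12+1 = 16 → 16 days.
Inspect is off the critical path — its longest chain is 15 days, giving 1 of slack.
No other chain overtakes it, so the finish is 16 days.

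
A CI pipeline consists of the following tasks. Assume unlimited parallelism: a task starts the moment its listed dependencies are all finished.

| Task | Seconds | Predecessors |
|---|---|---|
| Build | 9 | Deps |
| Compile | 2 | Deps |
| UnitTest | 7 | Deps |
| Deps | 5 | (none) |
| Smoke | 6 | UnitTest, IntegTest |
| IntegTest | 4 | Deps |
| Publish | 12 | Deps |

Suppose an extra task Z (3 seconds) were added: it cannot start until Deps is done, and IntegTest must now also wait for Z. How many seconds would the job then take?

18

Originally the job takes 18 seconds.
With Z inserted, IntegTest now waits for max(Deps, Z).
New critical path: Deps→Z→IntegTest→Smoke = 5+3+4+6 = 18 ⇒ 18 seconds.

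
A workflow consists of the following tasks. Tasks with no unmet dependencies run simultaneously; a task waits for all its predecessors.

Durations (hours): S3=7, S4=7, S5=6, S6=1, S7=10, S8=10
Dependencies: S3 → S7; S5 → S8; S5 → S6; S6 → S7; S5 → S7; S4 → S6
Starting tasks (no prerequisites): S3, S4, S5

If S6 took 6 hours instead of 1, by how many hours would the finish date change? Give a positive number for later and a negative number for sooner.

5

Baseline: S4→S6→S7 = 7+1+10 = 18 → 18 hours.
S6 is on the critical path; changing it to 6 makes that path 23 hours.
No other chain overtakes it, so the finish is 23 hours.
Change in finish: 23 − 18 = +5 hours.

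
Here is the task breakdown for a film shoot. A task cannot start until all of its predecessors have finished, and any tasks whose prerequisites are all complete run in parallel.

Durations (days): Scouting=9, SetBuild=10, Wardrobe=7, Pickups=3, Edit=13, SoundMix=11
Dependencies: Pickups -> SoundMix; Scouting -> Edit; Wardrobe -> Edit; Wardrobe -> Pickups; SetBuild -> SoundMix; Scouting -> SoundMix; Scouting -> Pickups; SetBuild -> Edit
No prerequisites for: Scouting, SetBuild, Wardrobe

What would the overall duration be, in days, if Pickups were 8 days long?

The binding path is Scouting→Pickups→SoundMix = 9+3+11 = 23; finish at 23 days.
Pickups lies on that path, so at 8 days the path becomes 28 days.
The critical path is still Scouting→Pickups→SoundMix; finish is now 28 days.

28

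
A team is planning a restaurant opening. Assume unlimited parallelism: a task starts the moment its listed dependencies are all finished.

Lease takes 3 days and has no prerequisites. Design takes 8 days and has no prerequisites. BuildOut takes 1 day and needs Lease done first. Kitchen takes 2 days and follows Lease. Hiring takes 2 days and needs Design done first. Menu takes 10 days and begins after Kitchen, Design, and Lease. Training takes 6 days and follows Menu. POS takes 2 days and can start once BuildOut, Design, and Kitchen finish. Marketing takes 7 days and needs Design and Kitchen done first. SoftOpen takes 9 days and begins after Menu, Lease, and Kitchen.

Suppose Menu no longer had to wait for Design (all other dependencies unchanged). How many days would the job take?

24

Original critical path: Design→Menu→SoftOpen = 8+10+9 = 27 ⇒ 27 days.
Without Design→Menu, Menu's earliest start moves from 8 to 5.
New critical path: Lease→Kitchen→Menu→SoftOpen = 3+2+10+9 = 24 ⇒ 24 days.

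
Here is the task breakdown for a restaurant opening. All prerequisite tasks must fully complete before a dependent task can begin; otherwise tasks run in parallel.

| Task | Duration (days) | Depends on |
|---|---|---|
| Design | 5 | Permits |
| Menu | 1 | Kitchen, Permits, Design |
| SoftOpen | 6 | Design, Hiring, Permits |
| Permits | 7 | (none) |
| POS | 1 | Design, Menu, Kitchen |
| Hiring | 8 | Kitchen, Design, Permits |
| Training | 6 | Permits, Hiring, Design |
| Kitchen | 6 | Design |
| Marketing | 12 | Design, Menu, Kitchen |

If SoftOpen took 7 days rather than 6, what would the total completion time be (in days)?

Baseline: Permits→Design→Kitchen→Hiring→SoftOpen = 7+5+6+8+6 = 32 → 32 days.
Since SoftOpen is critical, the +1 change carries straight to that chain (now 33 days).
No other chain overtakes it, so the finish is 33 days.

33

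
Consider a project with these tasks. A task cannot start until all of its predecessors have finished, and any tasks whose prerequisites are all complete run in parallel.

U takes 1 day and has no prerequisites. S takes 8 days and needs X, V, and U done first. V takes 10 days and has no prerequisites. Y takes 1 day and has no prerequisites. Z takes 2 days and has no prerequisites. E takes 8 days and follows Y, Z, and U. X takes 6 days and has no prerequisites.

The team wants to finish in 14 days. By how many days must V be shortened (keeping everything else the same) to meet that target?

4

Current finish: 18 days; target: 14.
V is on every critical path, so each day cut from V cuts the finish by one (this holds down to a finish of 14).
Need 18 − 14 = 4 days off V → V becomes 6 days, finish becomes 14.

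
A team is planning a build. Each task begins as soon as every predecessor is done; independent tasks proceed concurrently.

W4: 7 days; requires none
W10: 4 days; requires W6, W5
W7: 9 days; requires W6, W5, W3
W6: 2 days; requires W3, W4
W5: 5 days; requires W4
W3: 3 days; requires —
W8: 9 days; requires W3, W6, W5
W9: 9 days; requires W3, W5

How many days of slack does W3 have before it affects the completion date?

7

The longest chain is W4→W5→W7 = 7+5+9 = 21; overall finish 21 days.
Longest path through W3: 14 days (earliest finish 3, latest finish 10).
Float = 21 − 14 = 7.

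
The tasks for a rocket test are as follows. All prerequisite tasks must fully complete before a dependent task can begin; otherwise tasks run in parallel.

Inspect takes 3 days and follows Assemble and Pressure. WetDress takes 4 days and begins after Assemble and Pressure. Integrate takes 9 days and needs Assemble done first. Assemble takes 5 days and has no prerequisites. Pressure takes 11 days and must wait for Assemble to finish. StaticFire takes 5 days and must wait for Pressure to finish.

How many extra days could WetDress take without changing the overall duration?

1

Assemble→Pressure→StaticFire = 5+11+5 = 21 sets the makespan at 21 days.
Longest path through WetDress: 20 days (earliest finish 20, latest finish 21).
Slack of WetDress = 17 − 16 = 1 day.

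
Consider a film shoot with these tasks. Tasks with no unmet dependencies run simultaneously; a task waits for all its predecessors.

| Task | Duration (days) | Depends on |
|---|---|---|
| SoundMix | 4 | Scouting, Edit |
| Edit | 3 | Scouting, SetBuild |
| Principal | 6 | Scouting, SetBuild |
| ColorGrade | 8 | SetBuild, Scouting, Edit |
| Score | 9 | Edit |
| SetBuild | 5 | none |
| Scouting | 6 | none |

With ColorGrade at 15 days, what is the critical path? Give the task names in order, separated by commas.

Critical path before the change: Scouting→Edit→Score = 6+3+9 = 18 giving 18 days.
ColorGrade is off the critical path — its longest chain is 17 days, giving 1 of slack.
The binding chain switches to Scouting→Edit→ColorGrade = 6+3+15 = 24; finish 24 days.

Scouting, Edit, ColorGrade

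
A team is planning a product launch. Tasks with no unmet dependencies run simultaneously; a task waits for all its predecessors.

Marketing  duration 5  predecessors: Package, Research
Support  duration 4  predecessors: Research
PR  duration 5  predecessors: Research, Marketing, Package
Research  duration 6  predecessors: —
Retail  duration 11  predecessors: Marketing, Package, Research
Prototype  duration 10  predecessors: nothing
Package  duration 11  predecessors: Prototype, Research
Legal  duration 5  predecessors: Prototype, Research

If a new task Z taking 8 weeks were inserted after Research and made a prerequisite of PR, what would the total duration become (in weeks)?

37

Originally the project takes 37 weeks.
With Z inserted, PR now waits for max(Research, Marketing, Package, Z).
New critical path: Prototype→Package→Marketing→Retail = 10+11+5+11 = 37 ⇒ 37 weeks.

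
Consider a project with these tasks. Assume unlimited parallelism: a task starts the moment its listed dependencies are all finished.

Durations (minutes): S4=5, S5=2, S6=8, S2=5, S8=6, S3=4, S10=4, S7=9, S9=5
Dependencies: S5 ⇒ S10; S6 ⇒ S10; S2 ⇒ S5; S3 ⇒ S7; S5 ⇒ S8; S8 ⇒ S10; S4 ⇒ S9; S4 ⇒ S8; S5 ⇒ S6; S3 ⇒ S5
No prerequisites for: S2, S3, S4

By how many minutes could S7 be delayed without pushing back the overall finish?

The longest chain is S2→S5→S6→S10 = 5+2+8+4 = 19; overall finish 19 minutes.
Longest path through S7: 13 minutes (earliest finish 13, latest finish 19).
Float = 19 − 13 = 6.

6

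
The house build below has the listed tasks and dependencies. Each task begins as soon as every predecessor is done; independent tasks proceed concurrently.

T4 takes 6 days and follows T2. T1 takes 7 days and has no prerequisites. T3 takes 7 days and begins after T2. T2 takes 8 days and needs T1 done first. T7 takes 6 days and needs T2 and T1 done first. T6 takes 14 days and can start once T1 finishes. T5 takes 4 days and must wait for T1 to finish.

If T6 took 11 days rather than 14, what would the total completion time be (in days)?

The binding path is T1→T2→T3 = 7+8+7 = 22; finish at 22 days.
T6 has 1 day of float (longest path through it is 21).
No other chain overtakes it, so the finish is 22 days.

22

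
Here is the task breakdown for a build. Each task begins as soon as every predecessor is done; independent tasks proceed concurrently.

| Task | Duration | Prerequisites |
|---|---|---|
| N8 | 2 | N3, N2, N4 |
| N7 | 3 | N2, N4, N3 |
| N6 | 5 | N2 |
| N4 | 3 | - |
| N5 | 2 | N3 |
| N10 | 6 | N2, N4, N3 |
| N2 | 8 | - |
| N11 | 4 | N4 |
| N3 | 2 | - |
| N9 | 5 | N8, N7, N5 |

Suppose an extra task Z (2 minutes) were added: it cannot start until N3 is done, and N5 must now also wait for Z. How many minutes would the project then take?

Originally the project takes 16 minutes.
With Z inserted, N5 now waits for max(N3, Z).
New critical path: N2→N7→N9 = 8+3+5 = 16 ⇒ 16 minutes.

16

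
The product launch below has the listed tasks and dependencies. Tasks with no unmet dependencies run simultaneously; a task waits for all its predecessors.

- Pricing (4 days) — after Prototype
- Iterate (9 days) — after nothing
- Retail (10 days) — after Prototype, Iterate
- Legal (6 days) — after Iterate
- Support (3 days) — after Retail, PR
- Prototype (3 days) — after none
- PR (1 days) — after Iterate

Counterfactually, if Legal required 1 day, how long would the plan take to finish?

22

Critical path before the change: Iterate→Retail→Support = 9+10+3 = 22 giving 22 days.
Legal is off the critical path — its longest chain is 15 days, giving 7 of slack.
No other chain overtakes it, so the finish is 22 days.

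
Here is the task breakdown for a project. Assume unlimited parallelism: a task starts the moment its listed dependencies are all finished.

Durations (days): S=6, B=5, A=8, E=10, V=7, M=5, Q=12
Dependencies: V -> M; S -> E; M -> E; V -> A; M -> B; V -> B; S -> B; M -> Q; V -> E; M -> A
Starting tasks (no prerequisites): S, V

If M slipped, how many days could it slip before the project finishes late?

0

V→M→Q = 7+5+12 = 24 sets the makespan at 24 days.
Longest path through M: 24 days (earliest finish 12, latest finish 12).
So M can slip 12 − 12 = 0 days.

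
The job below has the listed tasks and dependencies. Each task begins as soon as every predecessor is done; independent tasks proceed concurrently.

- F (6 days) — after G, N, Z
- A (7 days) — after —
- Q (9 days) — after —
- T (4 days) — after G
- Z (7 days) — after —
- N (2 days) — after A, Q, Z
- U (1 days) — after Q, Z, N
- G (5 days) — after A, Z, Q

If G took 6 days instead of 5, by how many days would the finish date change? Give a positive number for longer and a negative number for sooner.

Baseline: Q→G→F = 9+5+6 = 20 → 20 days.
G lies on that path, so at 6 days the path becomes 21 days.
No other chain overtakes it, so the finish is 21 days.
Change in finish: 21 − 20 = +1 days.

1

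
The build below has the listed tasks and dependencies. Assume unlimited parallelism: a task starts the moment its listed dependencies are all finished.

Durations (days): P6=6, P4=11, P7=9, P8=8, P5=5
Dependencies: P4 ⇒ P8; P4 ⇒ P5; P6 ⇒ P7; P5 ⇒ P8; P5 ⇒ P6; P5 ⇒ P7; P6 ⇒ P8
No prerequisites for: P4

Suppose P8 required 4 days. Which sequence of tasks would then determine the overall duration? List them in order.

P4, P5, P6, P7

Critical path before the change: P4→P5→P6→P7 = 11+5+6+9 = 31 giving 31 days.
P8 has 1 day of float (longest path through it is 30).
The critical path is still P4→P5→P6→P7; finish is now 31 days.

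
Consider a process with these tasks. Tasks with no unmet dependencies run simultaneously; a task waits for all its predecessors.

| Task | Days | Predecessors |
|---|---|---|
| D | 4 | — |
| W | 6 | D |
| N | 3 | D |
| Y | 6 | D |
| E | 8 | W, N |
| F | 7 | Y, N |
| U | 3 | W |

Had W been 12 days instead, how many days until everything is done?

24

The binding path is D→W→E = 4+6+8 = 18; finish at 18 days.
W is on the critical path; changing it to 12 makes that path 24 days.
That remains the longest chain; total 24 days.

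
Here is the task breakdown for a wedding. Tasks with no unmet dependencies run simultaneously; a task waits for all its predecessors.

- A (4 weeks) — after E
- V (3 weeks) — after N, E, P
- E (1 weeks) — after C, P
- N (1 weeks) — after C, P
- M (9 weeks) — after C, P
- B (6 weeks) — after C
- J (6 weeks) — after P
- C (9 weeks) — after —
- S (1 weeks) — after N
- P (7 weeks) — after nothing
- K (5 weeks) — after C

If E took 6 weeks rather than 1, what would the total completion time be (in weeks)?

19

Baseline: C→M = 9+9 = 18 → 18 weeks.
E is off the critical path — its longest chain is 14 weeks, giving 4 of slack.
Now C→E→A = 9+6+4 = 19 is longest, so the finish becomes 19 weeks.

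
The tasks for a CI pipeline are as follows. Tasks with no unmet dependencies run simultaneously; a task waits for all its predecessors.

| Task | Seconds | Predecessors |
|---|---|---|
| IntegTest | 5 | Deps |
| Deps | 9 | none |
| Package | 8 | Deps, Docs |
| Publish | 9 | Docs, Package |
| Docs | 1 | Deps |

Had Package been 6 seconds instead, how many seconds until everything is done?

Baseline: Deps→Docs→Package→Publish = 9+1+8+9 = 27 → 27 seconds.
Since Package is critical, the -2 change carries straight to that chain (now 25 seconds).
The critical path is still Deps→Docs→Package→Publish; finish is now 25 seconds.

25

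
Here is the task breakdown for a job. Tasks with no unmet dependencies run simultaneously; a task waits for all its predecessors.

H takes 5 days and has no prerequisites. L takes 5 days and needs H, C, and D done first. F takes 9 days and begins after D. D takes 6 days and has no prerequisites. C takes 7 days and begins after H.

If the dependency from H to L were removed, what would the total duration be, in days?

17

Before: longest chain H→C→L = 5+7+5 = 17, finish 17.
Dropping H→L doesn't change L's earliest start (12); another predecessor still binds.
The longest chain is now H→C→L = 5+7+5 = 17, so the schedule takes 17 days.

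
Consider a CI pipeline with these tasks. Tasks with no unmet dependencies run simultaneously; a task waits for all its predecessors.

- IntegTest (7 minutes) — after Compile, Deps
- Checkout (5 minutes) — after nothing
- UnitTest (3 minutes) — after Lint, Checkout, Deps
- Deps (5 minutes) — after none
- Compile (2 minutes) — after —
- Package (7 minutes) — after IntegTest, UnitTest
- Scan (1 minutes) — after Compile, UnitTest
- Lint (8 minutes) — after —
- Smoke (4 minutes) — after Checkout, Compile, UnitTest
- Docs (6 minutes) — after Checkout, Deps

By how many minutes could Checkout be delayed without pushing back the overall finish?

The longest chain is Deps→IntegTest→Package = 5+7+7 = 19; overall finish 19 minutes.
Checkout finishes as early as 5 and must finish by 9.
Slack of Checkout = 4 − 0 = 4 minutes.

4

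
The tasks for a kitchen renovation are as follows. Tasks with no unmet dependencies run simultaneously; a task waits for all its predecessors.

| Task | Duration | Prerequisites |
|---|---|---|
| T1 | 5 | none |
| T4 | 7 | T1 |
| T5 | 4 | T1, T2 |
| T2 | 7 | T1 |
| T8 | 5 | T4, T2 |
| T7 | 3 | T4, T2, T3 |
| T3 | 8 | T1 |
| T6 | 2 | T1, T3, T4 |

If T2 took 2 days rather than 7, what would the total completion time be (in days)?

17

Critical path before the change: T1→T2→T8 = 5+7+5 = 17 giving 17 days.
Since T2 is critical, the -5 change carries straight to that chain (now 12 days).
The binding chain switches to T1→T4→T8 = 5+7+5 = 17; finish 17 days.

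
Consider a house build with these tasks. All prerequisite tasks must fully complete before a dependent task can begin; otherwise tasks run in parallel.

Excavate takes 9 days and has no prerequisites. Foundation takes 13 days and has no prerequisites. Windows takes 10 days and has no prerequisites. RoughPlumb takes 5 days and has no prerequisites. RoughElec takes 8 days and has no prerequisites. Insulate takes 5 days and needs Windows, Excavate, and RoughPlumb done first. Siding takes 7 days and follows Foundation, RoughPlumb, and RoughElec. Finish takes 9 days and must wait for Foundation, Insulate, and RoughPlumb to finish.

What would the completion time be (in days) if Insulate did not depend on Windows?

Before: longest chain Windows→Insulate→Finish = 10+5+9 = 24, finish 24.
Without Windows→Insulate, Insulate's earliest start moves from 10 to 9.
New critical path: Excavate→Insulate→Finish = 9+5+9 = 23 ⇒ 23 days.

23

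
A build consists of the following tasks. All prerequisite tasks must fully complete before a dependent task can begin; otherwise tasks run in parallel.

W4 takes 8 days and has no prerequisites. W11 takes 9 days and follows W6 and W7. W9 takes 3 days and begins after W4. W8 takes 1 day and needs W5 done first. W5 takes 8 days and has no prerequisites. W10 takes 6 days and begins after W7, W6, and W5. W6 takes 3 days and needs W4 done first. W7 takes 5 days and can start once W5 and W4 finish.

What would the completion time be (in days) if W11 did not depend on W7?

20

With the dependency in place, W4→W7→W11 = 8+5+9 = 22 sets the finish at 22 days.
Without W7→W11, W11's earliest start moves from 13 to 11.
The longest chain is now W4→W6→W11 = 8+3+9 = 20, so the schedule takes 20 days.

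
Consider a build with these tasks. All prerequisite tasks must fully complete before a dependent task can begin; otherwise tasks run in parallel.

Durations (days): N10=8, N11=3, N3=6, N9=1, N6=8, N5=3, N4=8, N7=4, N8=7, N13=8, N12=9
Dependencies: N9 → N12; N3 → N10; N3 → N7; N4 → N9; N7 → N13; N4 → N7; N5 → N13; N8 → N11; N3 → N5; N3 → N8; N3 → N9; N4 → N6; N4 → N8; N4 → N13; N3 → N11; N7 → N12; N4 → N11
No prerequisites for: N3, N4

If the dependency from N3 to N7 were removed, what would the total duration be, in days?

Original critical path: N4→N7→N12 = 8+4+9 = 21 ⇒ 21 days.
Dropping N3→N7 doesn't change N7's earliest start (8); another predecessor still binds.
New critical path: N4→N7→N12 = 8+4+9 = 21 ⇒ 21 days.

21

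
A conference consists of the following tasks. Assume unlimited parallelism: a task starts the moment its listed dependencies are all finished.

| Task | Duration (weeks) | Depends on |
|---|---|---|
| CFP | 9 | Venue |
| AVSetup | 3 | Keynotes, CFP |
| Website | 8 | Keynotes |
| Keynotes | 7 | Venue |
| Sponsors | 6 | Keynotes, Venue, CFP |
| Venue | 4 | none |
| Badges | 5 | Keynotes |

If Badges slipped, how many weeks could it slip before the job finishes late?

The longest chain is Venue→CFP→Sponsors = 4+9+6 = 19; overall finish 19 weeks.
Badges finishes as early as 16 and must finish by 19.
So Badges can slip 19 − 16 = 3 weeks.

3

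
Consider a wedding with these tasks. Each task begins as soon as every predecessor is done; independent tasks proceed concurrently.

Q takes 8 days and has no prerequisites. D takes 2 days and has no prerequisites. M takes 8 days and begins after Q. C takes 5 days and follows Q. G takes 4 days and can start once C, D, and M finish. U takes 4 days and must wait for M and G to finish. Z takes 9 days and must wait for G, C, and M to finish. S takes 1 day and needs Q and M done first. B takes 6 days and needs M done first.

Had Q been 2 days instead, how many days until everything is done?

The binding path is Q→M→G→Z = 8+8+4+9 = 29; finish at 29 days.
Q lies on that path, so at 2 days the path becomes 23 days.
That remains the longest chain; total 23 days.

23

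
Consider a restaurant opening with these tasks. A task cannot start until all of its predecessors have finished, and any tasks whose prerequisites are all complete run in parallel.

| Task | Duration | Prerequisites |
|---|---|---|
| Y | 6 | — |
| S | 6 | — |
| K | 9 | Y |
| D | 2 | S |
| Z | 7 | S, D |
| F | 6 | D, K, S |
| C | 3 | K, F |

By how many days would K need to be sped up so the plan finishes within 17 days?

Current finish: 24 days; target: 17.
K is on every critical path, so each day cut from K cuts the finish by one (this holds down to a finish of 17).
Need 24 − 17 = 7 days off K → K becomes 2 days, finish becomes 17.

7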